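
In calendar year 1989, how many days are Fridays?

52

1989-01-01 is a Sunday.
The range spans 365 days (inclusive of both endpoints).
365 = 7 × 52 + 1, so there are 52 full weeks plus 1 extra day.
Each full week contributes one Friday: 52 so far.
The 1 extra day is Sun — none qualify.
Total: 52 + 0 = 52.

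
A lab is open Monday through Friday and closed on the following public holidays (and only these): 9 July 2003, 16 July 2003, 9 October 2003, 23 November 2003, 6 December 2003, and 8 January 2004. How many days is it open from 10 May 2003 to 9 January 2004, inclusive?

171 working days

10 May 2003 is a Saturday.
From 10 May 2003 to 9 January 2004 is 245 days inclusive.
245 = 7 × 35, so the span is exactly 35 full weeks.
Each full week contributes 5 weekdays (Mon–Fri): 35 × 5 = 175.
Total: 175.
Holidays: 9 July 2003 (Wed); 16 July 2003 (Wed); 9 October 2003 (Thu); 23 November 2003 (Sun); 6 December 2003 (Sat); 8 January 2004 (Thu).
4 of the 6 holidays fall on weekdays; the rest are weekends and were already excluded.
Business days: 175 − 4 = 171.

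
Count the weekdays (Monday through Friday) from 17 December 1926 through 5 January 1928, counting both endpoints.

17 December 1926 is a Friday.
The range spans 385 days (inclusive of both endpoints).
385 = 7 × 55, so the span is exactly 55 full weeks.
Each full week contributes 5 weekdays (Mon–Fri): 55 × 5 = 275.

275 weekdays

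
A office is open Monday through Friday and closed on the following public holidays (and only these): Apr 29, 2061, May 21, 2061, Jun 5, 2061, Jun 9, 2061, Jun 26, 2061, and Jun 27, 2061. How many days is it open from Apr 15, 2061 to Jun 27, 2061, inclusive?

Apr 15, 2061 is a Friday.
From Apr 15, 2061 to Jun 27, 2061 is 74 days inclusive.
74 = 7 × 10 + 4, so there are 10 full weeks plus 4 extra days.
Each full week contributes 5 weekdays (Mon–Fri): 10 × 5 = 50.
The 4 extra days are Fri, Sat, Sun, Mon — 2 of them qualify.
Total: 50 + 2 = 52.
Holidays: Apr 29, 2061 (Fri); May 21, 2061 (Sat); Jun 5, 2061 (Sun); Jun 9, 2061 (Thu); Jun 26, 2061 (Sun); Jun 27, 2061 (Mon).
3 of the 6 holidays fall on weekdays; the rest are weekends and were already excluded.
Business days: 52 − 3 = 49.

49 business days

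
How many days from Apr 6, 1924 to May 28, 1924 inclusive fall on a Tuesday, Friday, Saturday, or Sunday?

Apr 6, 1924 is a Sunday.
The range spans 53 days (inclusive of both endpoints).
53 = 7 × 7 + 4, so there are 7 full weeks plus 4 extra days.
Each full week contributes 4 days from the set (Tue, Fri, Sat, Sun): 7 × 4 = 28.
The 4 extra days are Sun, Mon, Tue, Wed — 2 of them qualify.
Total: 28 + 2 = 30.

30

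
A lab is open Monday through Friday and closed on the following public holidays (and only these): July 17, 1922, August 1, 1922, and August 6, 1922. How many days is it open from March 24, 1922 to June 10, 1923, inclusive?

314 business days

March 24, 1922 is a Friday.
The range spans 444 days (inclusive of both endpoints).
444 = 7 × 63 + 3, so there are 63 full weeks plus 3 extra days.
Each full week contributes 5 weekdays (Mon–Fri): 63 × 5 = 315.
The 3 extra days are Fri, Sat, Sun — 1 of them qualifies.
Total: 315 + 1 = 316.
Holidays: July 17, 1922 (Mon); August 1, 1922 (Tue); August 6, 1922 (Sun).
2 of the 3 holidays fall on weekdays; the rest are weekends and were already excluded.
Business days: 316 − 2 = 314.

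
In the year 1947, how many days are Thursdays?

January 1, 1947 is a Wednesday.
That's 365 days from start to end, counting both.
365 = 7 × 52 + 1, so there are 52 full weeks plus 1 extra day.
Each full week contributes one Thursday: 52 so far.
The 1 extra day is Wednesday — none qualify.
Total: 52 + 0 = 52.

52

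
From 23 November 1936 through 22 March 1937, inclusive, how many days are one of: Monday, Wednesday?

35

23 November 1936 is a Monday.
The range spans 120 days (inclusive of both endpoints).
120 = 7 × 17 + 1, so there are 17 full weeks plus 1 extra day.
Each full week contributes 2 days from the set (Mon, Wed): 17 × 2 = 34.
The 1 extra day is Mon — 1 of them qualifies.
Total: 34 + 1 = 35.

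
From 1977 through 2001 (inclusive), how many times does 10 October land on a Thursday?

3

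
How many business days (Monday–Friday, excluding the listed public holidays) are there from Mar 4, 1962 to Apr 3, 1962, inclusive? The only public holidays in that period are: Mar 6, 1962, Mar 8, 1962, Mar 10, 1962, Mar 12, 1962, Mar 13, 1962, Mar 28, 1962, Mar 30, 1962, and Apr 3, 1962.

15 business days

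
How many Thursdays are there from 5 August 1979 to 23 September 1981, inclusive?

111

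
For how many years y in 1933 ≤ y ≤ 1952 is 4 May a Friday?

3

Day of week of May 4 in each year:
1933: Thu, 1934: Fri ✓, 1935: Sat, 1936: Mon, 1937: Tue, 1938: Wed, 1939: Thu, 1940: Sat, 1941: Sun, 1942: Mon, 1943: Tue, 1944: Thu, 1945: Fri ✓, 1946: Sat, 1947: Sun, 1948: Tue, 1949: Wed, 1950: Thu, 1951: Fri ✓, 1952: Sun
Fridays: 1934, 1945, 1951.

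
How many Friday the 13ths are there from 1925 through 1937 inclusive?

Friday-the-13ths by year:
1925: Feb, Mar, Nov
1926: Aug
1927: May
1928: Jan, Apr, Jul
1929: Sep, Dec
1930: Jun
1931: Feb, Mar, Nov
1932: May
1933: Jan, Oct
1934: Apr, Jul
1935: Sep, Dec
1936: Mar, Nov
1937: Aug

24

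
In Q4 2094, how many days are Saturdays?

13

1 October 2094 is a Friday.
That's 92 days from start to end, counting both.
92 = 7 × 13 + 1, so there are 13 full weeks plus 1 extra day.
Each full week contributes one Saturday: 13 so far.
The 1 extra day is Fri — none qualify.
Total: 13 + 0 = 13.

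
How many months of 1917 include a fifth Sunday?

4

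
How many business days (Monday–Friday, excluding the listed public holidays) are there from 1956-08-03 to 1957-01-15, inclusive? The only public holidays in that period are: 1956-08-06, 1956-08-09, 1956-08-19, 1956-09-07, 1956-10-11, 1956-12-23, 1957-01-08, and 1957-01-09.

1956-08-03 is a Friday.
From 1956-08-03 to 1957-01-15 is 166 days inclusive.
166 = 7 × 23 + 5, so there are 23 full weeks plus 5 extra days.
Each full week contributes 5 weekdays (Mon–Fri): 23 × 5 = 115.
The 5 extra days are Friday, Saturday, Sunday, Monday, Tuesday — 3 of them qualify.
Total: 115 + 3 = 118.
Holidays: 1956-08-06 (Mon); 1956-08-09 (Thu); 1956-08-19 (Sun); 1956-09-07 (Fri); 1956-10-11 (Thu); 1956-12-23 (Sun); 1957-01-08 (Tue); 1957-01-09 (Wed).
6 of the 8 holidays fall on weekdays; the rest are weekends and were already excluded.
Business days: 118 − 6 = 112.

112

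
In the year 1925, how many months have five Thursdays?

A month has five Thursdays exactly when Thursday falls within its first (length − 28) days.
Jan: 31 days, starts Thu → 5 of Thu, Fri, Sat ✓
Feb: 28 days, starts Sun → 5 of (none)
Mar: 31 days, starts Sun → 5 of Sun, Mon, Tue
Apr: 30 days, starts Wed → 5 of Wed, Thu ✓
May: 31 days, starts Fri → 5 of Fri, Sat, Sun
Jun: 30 days, starts Mon → 5 of Mon, Tue
Jul: 31 days, starts Wed → 5 of Wed, Thu, Fri ✓
Aug: 31 days, starts Sat → 5 of Sat, Sun, Mon
Sep: 30 days, starts Tue → 5 of Tue, Wed
Oct: 31 days, starts Thu → 5 of Thu, Fri, Sat ✓
Nov: 30 days, starts Sun → 5 of Sun, Mon
Dec: 31 days, starts Tue → 5 of Tue, Wed, Thu ✓
Months with five Thursdays: Jan, Apr, Jul, Oct, Dec.

5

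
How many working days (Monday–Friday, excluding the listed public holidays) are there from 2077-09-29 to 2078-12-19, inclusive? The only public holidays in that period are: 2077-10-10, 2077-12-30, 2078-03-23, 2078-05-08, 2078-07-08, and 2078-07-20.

2077-09-29 is a Wednesday.
From 2077-09-29 to 2078-12-19 is 447 days inclusive.
447 = 7 × 63 + 6, so there are 63 full weeks plus 6 extra days.
Each full week contributes 5 weekdays (Mon–Fri): 63 × 5 = 315.
The 6 extra days are Wednesday, Thursday, Friday, Saturday, Sunday, Monday — 4 of them qualify.
Total: 315 + 4 = 319.
Holidays: 2077-10-10 (Sun); 2077-12-30 (Thu); 2078-03-23 (Wed); 2078-05-08 (Sun); 2078-07-08 (Fri); 2078-07-20 (Wed).
4 of the 6 holidays fall on weekdays; the rest are weekends and were already excluded.
Business days: 319 − 4 = 315.

315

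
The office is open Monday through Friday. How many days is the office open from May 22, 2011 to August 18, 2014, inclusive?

846

May 22, 2011 is a Sunday.
That's 1185 days from start to end, counting both.
1185 = 7 × 169 + 2, so there are 169 full weeks plus 2 extra days.
Each full week contributes 5 weekdays (Mon–Fri): 169 × 5 = 845.
The 2 extra days are Sunday, Monday — 1 of them qualifies.
Total: 845 + 1 = 846.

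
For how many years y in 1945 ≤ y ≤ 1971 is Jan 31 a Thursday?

4

Day of week of January 31 in each year:
1945: Wed, 1946: Thu ✓, 1947: Fri, 1948: Sat, 1949: Mon, 1950: Tue, 1951: Wed, 1952: Thu ✓, 1953: Sat, 1954: Sun, 1955: Mon, 1956: Tue, 1957: Thu ✓, 1958: Fri, 1959: Sat, 1960: Sun, 1961: Tue, 1962: Wed, 1963: Thu ✓, 1964: Fri, 1965: Sun, 1966: Mon, 1967: Tue, 1968: Wed, 1969: Fri, 1970: Sat, 1971: Sun
Thursdays: 1946, 1952, 1957, 1963.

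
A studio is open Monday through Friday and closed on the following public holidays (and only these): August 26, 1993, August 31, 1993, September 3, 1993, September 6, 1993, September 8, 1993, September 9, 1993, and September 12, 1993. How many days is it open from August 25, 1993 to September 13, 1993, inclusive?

8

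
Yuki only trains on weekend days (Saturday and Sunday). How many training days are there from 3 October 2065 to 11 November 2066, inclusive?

116

3 October 2065 is a Saturday.
The range spans 405 days (inclusive of both endpoints).
405 = 7 × 57 + 6, so there are 57 full weeks plus 6 extra days.
Each full week contributes 2 weekend days (Sat, Sun): 57 × 2 = 114.
The 6 extra days are Saturday, Sunday, Monday, Tuesday, Wednesday, Thursday — 2 of them qualify.
Total: 114 + 2 = 116.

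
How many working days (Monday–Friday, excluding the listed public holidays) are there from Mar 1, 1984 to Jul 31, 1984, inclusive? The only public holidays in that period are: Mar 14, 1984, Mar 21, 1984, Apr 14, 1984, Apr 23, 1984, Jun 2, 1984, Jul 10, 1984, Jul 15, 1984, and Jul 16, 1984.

Mar 1, 1984 is a Thursday.
From Mar 1, 1984 to Jul 31, 1984 is 153 days inclusive.
153 = 7 × 21 + 6, so there are 21 full weeks plus 6 extra days.
Each full week contributes 5 weekdays (Mon–Fri): 21 × 5 = 105.
The 6 extra days are Thursday, Friday, Saturday, Sunday, Monday, Tuesday — 4 of them qualify.
Total: 105 + 4 = 109.
Holidays: Mar 14, 1984 (Wed); Mar 21, 1984 (Wed); Apr 14, 1984 (Sat); Apr 23, 1984 (Mon); Jun 2, 1984 (Sat); Jul 10, 1984 (Tue); Jul 15, 1984 (Sun); Jul 16, 1984 (Mon).
5 of the 8 holidays fall on weekdays; the rest are weekends and were already excluded.
Business days: 109 − 5 = 104.

104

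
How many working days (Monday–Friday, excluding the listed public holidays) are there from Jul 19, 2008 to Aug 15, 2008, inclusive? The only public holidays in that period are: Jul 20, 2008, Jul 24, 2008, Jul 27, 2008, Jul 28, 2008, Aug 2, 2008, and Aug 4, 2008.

Jul 19, 2008 is a Saturday.
That's 28 days from start to end, counting both.
28 = 7 × 4, so the span is exactly 4 full weeks.
Each full week contributes 5 weekdays (Mon–Fri): 4 × 5 = 20.
Holidays: Jul 20, 2008 (Sun); Jul 24, 2008 (Thu); Jul 27, 2008 (Sun); Jul 28, 2008 (Mon); Aug 2, 2008 (Sat); Aug 4, 2008 (Mon).
3 of the 6 holidays fall on weekdays; the rest are weekends and were already excluded.
Business days: 20 − 3 = 17.

17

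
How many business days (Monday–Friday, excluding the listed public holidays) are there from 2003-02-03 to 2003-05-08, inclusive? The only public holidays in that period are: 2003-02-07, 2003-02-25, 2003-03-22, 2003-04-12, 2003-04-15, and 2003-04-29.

2003-02-03 is a Monday.
That's 95 days from start to end, counting both.
95 = 7 × 13 + 4, so there are 13 full weeks plus 4 extra days.
Each full week contributes 5 weekdays (Mon–Fri): 13 × 5 = 65.
The 4 extra days are Mon, Tue, Wed, Thu — 4 of them qualify.
Total: 65 + 4 = 69.
Holidays: 2003-02-07 (Fri); 2003-02-25 (Tue); 2003-03-22 (Sat); 2003-04-12 (Sat); 2003-04-15 (Tue); 2003-04-29 (Tue).
4 of the 6 holidays fall on weekdays; the rest are weekends and were already excluded.
Business days: 69 − 4 = 65.

65 business days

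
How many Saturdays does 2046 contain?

January 1, 2046 is a Monday.
From January 1, 2046 to December 31, 2046 is 365 days inclusive.
365 = 7 × 52 + 1, so there are 52 full weeks plus 1 extra day.
Each full week contributes one Saturday: 52 so far.
The 1 extra day is Mon — none qualify.
Total: 52 + 0 = 52.

52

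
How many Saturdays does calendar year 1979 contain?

52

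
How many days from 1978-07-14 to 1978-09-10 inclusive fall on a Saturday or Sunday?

1978-07-14 is a Friday.
From 1978-07-14 to 1978-09-10 is 59 days inclusive.
59 = 7 × 8 + 3, so there are 8 full weeks plus 3 extra days.
Each full week contributes 2 days from the set (Sat, Sun): 8 × 2 = 16.
The 3 extra days are Friday, Saturday, Sunday — 2 of them qualify.
Total: 16 + 2 = 18.

18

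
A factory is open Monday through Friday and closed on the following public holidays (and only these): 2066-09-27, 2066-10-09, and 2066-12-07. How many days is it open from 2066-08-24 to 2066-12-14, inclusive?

2066-08-24 is a Tuesday.
The range spans 113 days (inclusive of both endpoints).
113 = 7 × 16 + 1, so there are 16 full weeks plus 1 extra day.
Each full week contributes 5 weekdays (Mon–Fri): 16 × 5 = 80.
The 1 extra day is Tue — 1 of them qualifies.
Total: 80 + 1 = 81.
Holidays: 2066-09-27 (Mon); 2066-10-09 (Sat); 2066-12-07 (Tue).
2 of the 3 holidays fall on weekdays; the rest are weekends and were already excluded.
Business days: 81 − 2 = 79.

79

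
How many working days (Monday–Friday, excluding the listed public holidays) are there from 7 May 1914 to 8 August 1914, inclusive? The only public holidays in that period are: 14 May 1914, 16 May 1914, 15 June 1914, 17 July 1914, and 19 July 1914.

7 May 1914 is a Thursday.
The range spans 94 days (inclusive of both endpoints).
94 = 7 × 13 + 3, so there are 13 full weeks plus 3 extra days.
Each full week contributes 5 weekdays (Mon–Fri): 13 × 5 = 65.
The 3 extra days are Thursday, Friday, Saturday — 2 of them qualify.
Total: 65 + 2 = 67.
Holidays: 14 May 1914 (Thu); 16 May 1914 (Sat); 15 June 1914 (Mon); 17 July 1914 (Fri); 19 July 1914 (Sun).
3 of the 5 holidays fall on weekdays; the rest are weekends and were already excluded.
Business days: 67 − 3 = 64.

64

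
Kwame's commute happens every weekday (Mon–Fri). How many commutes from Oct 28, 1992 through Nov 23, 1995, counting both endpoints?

802

Oct 28, 1992 is a Wednesday.
From Oct 28, 1992 to Nov 23, 1995 is 1122 days inclusive.
1122 = 7 × 160 + 2, so there are 160 full weeks plus 2 extra days.
Each full week contributes 5 weekdays (Mon–Fri): 160 × 5 = 800.
The 2 extra days are Wednesday, Thursday — 2 of them qualify.
Total: 800 + 2 = 802.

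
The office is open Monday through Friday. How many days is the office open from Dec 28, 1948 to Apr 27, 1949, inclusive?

87

Dec 28, 1948 is a Tuesday.
That's 121 days from start to end, counting both.
121 = 7 × 17 + 2, so there are 17 full weeks plus 2 extra days.
Each full week contributes 5 weekdays (Mon–Fri): 17 × 5 = 85.
The 2 extra days are Tuesday, Wednesday — 2 of them qualify.
Total: 85 + 2 = 87.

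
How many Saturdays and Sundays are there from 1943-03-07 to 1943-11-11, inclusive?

1943-03-07 is a Sunday.
The range spans 250 days (inclusive of both endpoints).
250 = 7 × 35 + 5, so there are 35 full weeks plus 5 extra days.
Each full week contributes 2 weekend days (Sat, Sun): 35 × 2 = 70.
The 5 extra days are Sunday, Monday, Tuesday, Wednesday, Thursday — 1 of them qualifies.
Total: 70 + 1 = 71.

71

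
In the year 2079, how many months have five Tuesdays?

A month has five Tuesdays exactly when Tuesday falls within its first (length − 28) days.
Jan: 31 days, starts Sun → 5 of Sun, Mon, Tue ✓
Feb: 28 days, starts Wed → 5 of (none)
Mar: 31 days, starts Wed → 5 of Wed, Thu, Fri
Apr: 30 days, starts Sat → 5 of Sat, Sun
May: 31 days, starts Mon → 5 of Mon, Tue, Wed ✓
Jun: 30 days, starts Thu → 5 of Thu, Fri
Jul: 31 days, starts Sat → 5 of Sat, Sun, Mon
Aug: 31 days, starts Tue → 5 of Tue, Wed, Thu ✓
Sep: 30 days, starts Fri → 5 of Fri, Sat
Oct: 31 days, starts Sun → 5 of Sun, Mon, Tue ✓
Nov: 30 days, starts Wed → 5 of Wed, Thu
Dec: 31 days, starts Fri → 5 of Fri, Sat, Sun
Months with five Tuesdays: Jan, May, Aug, Oct.

4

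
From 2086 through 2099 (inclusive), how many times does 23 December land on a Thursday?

2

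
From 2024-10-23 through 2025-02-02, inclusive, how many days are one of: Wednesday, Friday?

30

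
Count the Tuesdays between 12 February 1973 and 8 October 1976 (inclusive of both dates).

12 February 1973 is a Monday.
The range spans 1335 days (inclusive of both endpoints).
1335 = 7 × 190 + 5, so there are 190 full weeks plus 5 extra days.
Each full week contributes one Tuesday: 190 so far.
The 5 extra days are Mon, Tue, Wed, Thu, Fri — 1 of them qualifies.
Total: 190 + 1 = 191.

191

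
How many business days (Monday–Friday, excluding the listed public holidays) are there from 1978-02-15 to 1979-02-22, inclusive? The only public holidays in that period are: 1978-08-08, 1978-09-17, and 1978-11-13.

1978-02-15 is a Wednesday.
That's 373 days from start to end, counting both.
373 = 7 × 53 + 2, so there are 53 full weeks plus 2 extra days.
Each full week contributes 5 weekdays (Mon–Fri): 53 × 5 = 265.
The 2 extra days are Wednesday, Thursday — 2 of them qualify.
Total: 265 + 2 = 267.
Holidays: 1978-08-08 (Tue); 1978-09-17 (Sun); 1978-11-13 (Mon).
2 of the 3 holidays fall on weekdays; the rest are weekends and were already excluded.
Business days: 267 − 2 = 265.

265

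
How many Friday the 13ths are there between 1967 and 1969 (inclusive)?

5

Friday-the-13ths by year:
1967: Jan, Oct
1968: Sep, Dec
1969: Jun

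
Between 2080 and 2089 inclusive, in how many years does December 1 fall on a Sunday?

2

Day of week of December 1 in each year:
2080: Sun ✓, 2081: Mon, 2082: Tue, 2083: Wed, 2084: Fri, 2085: Sat, 2086: Sun ✓, 2087: Mon, 2088: Wed, 2089: Thu
Sundays: 2080, 2086.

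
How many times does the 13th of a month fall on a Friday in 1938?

1

The 13th falls on a Friday when the month's 13th has weekday Fri.
Jan 13 is Thu; Feb 13 is Sun; Mar 13 is Sun; Apr 13 is Wed; May 13 is Fri ✓; Jun 13 is Mon; Jul 13 is Wed; Aug 13 is Sat; Sep 13 is Tue; Oct 13 is Thu; Nov 13 is Sun; Dec 13 is Tue.
Friday the 13ths: May.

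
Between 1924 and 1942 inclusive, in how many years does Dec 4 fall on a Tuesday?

2

Day of week of December 4 in each year:
1924: Thu, 1925: Fri, 1926: Sat, 1927: Sun, 1928: Tue ✓, 1929: Wed, 1930: Thu, 1931: Fri, 1932: Sun, 1933: Mon, 1934: Tue ✓, 1935: Wed, 1936: Fri, 1937: Sat, 1938: Sun, 1939: Mon, 1940: Wed, 1941: Thu, 1942: Fri
Tuesdays: 1928, 1934.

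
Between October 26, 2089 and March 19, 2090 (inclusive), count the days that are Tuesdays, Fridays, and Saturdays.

62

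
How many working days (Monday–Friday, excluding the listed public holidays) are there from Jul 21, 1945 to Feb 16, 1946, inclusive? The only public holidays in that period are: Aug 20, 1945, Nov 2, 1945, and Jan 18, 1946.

147

Jul 21, 1945 is a Saturday.
The range spans 211 days (inclusive of both endpoints).
211 = 7 × 30 + 1, so there are 30 full weeks plus 1 extra day.
Each full week contributes 5 weekdays (Mon–Fri): 30 × 5 = 150.
The 1 extra day is Sat — none qualify.
Total: 150 + 0 = 150.
Holidays: Aug 20, 1945 (Mon); Nov 2, 1945 (Fri); Jan 18, 1946 (Fri).
All 3 holidays fall on weekdays, so subtract 3.
Business days: 150 − 3 = 147.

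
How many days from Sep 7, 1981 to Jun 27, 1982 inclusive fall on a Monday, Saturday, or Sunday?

126

Sep 7, 1981 is a Monday.
The range spans 294 days (inclusive of both endpoints).
294 = 7 × 42, so the span is exactly 42 full weeks.
Each full week contributes 3 days from the set (Mon, Sat, Sun): 42 × 3 = 126.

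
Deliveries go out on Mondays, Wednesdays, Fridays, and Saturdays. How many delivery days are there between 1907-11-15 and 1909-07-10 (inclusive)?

1907-11-15 is a Friday.
The range spans 604 days (inclusive of both endpoints).
604 = 7 × 86 + 2, so there are 86 full weeks plus 2 extra days.
Each full week contributes 4 days from the set (Mon, Wed, Fri, Sat): 86 × 4 = 344.
The 2 extra days are Fri, Sat — 2 of them qualify.
Total: 344 + 2 = 346.

346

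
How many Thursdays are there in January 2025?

5

January 1, 2025 is a Wednesday.
From January 1, 2025 to January 31, 2025 is 31 days inclusive.
31 = 7 × 4 + 3, so there are 4 full weeks plus 3 extra days.
Each full week contributes one Thursday: 4 so far.
The 3 extra days are Wed, Thu, Fri — 1 of them qualifies.
Total: 4 + 1 = 5.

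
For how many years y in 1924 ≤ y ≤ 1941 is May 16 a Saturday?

3

Day of week of May 16 in each year:
1924: Fri, 1925: Sat ✓, 1926: Sun, 1927: Mon, 1928: Wed, 1929: Thu, 1930: Fri, 1931: Sat ✓, 1932: Mon, 1933: Tue, 1934: Wed, 1935: Thu, 1936: Sat ✓, 1937: Sun, 1938: Mon, 1939: Tue, 1940: Thu, 1941: Fri
Saturdays: 1925, 1931, 1936.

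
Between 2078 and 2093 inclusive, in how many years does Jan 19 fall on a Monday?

3

Day of week of January 19 in each year:
2078: Wed, 2079: Thu, 2080: Fri, 2081: Sun, 2082: Mon ✓, 2083: Tue, 2084: Wed, 2085: Fri, 2086: Sat, 2087: Sun, 2088: Mon ✓, 2089: Wed, 2090: Thu, 2091: Fri, 2092: Sat, 2093: Mon ✓
Mondays: 2082, 2088, 2093.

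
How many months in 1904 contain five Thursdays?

A month has five Thursdays exactly when Thursday falls within its first (length − 28) days.
Jan: 31 days, starts Fri → 5 of Fri, Sat, Sun
Feb: 29 days, starts Mon → 5 of Mon
Mar: 31 days, starts Tue → 5 of Tue, Wed, Thu ✓
Apr: 30 days, starts Fri → 5 of Fri, Sat
May: 31 days, starts Sun → 5 of Sun, Mon, Tue
Jun: 30 days, starts Wed → 5 of Wed, Thu ✓
Jul: 31 days, starts Fri → 5 of Fri, Sat, Sun
Aug: 31 days, starts Mon → 5 of Mon, Tue, Wed
Sep: 30 days, starts Thu → 5 of Thu, Fri ✓
Oct: 31 days, starts Sat → 5 of Sat, Sun, Mon
Nov: 30 days, starts Tue → 5 of Tue, Wed
Dec: 31 days, starts Thu → 5 of Thu, Fri, Sat ✓
Months with five Thursdays: Mar, Jun, Sep, Dec.

4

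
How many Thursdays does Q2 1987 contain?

13

1 April 1987 is a Wednesday.
That's 91 days from start to end, counting both.
91 = 7 × 13, so the span is exactly 13 full weeks.
Each full week contributes one Thursday: 13 so far.
Total: 13.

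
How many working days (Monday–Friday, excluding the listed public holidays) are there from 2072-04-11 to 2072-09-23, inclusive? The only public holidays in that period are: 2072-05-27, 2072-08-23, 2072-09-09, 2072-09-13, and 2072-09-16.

2072-04-11 is a Monday.
The range spans 166 days (inclusive of both endpoints).
166 = 7 × 23 + 5, so there are 23 full weeks plus 5 extra days.
Each full week contributes 5 weekdays (Mon–Fri): 23 × 5 = 115.
The 5 extra days are Mon, Tue, Wed, Thu, Fri — 5 of them qualify.
Total: 115 + 5 = 120.
Holidays: 2072-05-27 (Fri); 2072-08-23 (Tue); 2072-09-09 (Fri); 2072-09-13 (Tue); 2072-09-16 (Fri).
All 5 holidays fall on weekdays, so subtract 5.
Business days: 120 − 5 = 115.

115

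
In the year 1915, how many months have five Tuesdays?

4

A month has five Tuesdays exactly when Tuesday falls within its first (length − 28) days.
Jan: 31 days, starts Fri → 5 of Fri, Sat, Sun
Feb: 28 days, starts Mon → 5 of (none)
Mar: 31 days, starts Mon → 5 of Mon, Tue, Wed ✓
Apr: 30 days, starts Thu → 5 of Thu, Fri
May: 31 days, starts Sat → 5 of Sat, Sun, Mon
Jun: 30 days, starts Tue → 5 of Tue, Wed ✓
Jul: 31 days, starts Thu → 5 of Thu, Fri, Sat
Aug: 31 days, starts Sun → 5 of Sun, Mon, Tue ✓
Sep: 30 days, starts Wed → 5 of Wed, Thu
Oct: 31 days, starts Fri → 5 of Fri, Sat, Sun
Nov: 30 days, starts Mon → 5 of Mon, Tue ✓
Dec: 31 days, starts Wed → 5 of Wed, Thu, Fri
Months with five Tuesdays: Mar, Jun, Aug, Nov.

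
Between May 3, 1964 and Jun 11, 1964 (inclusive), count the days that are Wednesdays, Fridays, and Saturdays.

16

May 3, 1964 is a Sunday.
That's 40 days from start to end, counting both.
40 = 7 × 5 + 5, so there are 5 full weeks plus 5 extra days.
Each full week contributes 3 days from the set (Wed, Fri, Sat): 5 × 3 = 15.
The 5 extra days are Sunday, Monday, Tuesday, Wednesday, Thursday — 1 of them qualifies.
Total: 15 + 1 = 16.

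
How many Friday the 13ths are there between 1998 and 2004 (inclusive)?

Friday-the-13ths by year:
1998: Feb, Mar, Nov
1999: Aug
2000: Oct
2001: Apr, Jul
2002: Sep, Dec
2003: Jun
2004: Feb, Aug

12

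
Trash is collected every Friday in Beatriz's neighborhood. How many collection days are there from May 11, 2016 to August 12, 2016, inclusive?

May 11, 2016 is a Wednesday.
From May 11, 2016 to August 12, 2016 is 94 days inclusive.
94 = 7 × 13 + 3, so there are 13 full weeks plus 3 extra days.
Each full week contributes one Friday: 13 so far.
The 3 extra days are Wed, Thu, Fri — 1 of them qualifies.
Total: 13 + 1 = 14.

14 Fridays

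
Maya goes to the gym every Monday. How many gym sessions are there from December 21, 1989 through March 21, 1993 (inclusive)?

169 Mondays

December 21, 1989 is a Thursday.
The range spans 1187 days (inclusive of both endpoints).
1187 = 7 × 169 + 4, so there are 169 full weeks plus 4 extra days.
Each full week contributes one Monday: 169 so far.
The 4 extra days are Thu, Fri, Sat, Sun — none qualify.
Total: 169 + 0 = 169.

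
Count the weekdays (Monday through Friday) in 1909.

January 1, 1909 is a Friday.
That's 365 days from start to end, counting both.
365 = 7 × 52 + 1, so there are 52 full weeks plus 1 extra day.
Each full week contributes 5 weekdays (Mon–Fri): 52 × 5 = 260.
The 1 extra day is Friday — 1 of them qualifies.
Total: 260 + 1 = 261.

261 weekdays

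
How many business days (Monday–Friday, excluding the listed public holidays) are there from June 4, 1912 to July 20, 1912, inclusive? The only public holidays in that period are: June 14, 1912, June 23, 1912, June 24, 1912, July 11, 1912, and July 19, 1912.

June 4, 1912 is a Tuesday.
That's 47 days from start to end, counting both.
47 = 7 × 6 + 5, so there are 6 full weeks plus 5 extra days.
Each full week contributes 5 weekdays (Mon–Fri): 6 × 5 = 30.
The 5 extra days are Tuesday, Wednesday, Thursday, Friday, Saturday — 4 of them qualify.
Total: 30 + 4 = 34.
Holidays: June 14, 1912 (Fri); June 23, 1912 (Sun); June 24, 1912 (Mon); July 11, 1912 (Thu); July 19, 1912 (Fri).
4 of the 5 holidays fall on weekdays; the rest are weekends and were already excluded.
Business days: 34 − 4 = 30.

30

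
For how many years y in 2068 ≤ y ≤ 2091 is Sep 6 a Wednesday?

Day of week of September 6 in each year:
2068: Thu, 2069: Fri, 2070: Sat, 2071: Sun, 2072: Tue, 2073: Wed ✓, 2074: Thu, 2075: Fri, 2076: Sun, 2077: Mon, 2078: Tue, 2079: Wed ✓, 2080: Fri, 2081: Sat, 2082: Sun, 2083: Mon, 2084: Wed ✓, 2085: Thu, 2086: Fri, 2087: Sat, 2088: Mon, 2089: Tue, 2090: Wed ✓, 2091: Thu
Wednesdays: 2073, 2079, 2084, 2090.

4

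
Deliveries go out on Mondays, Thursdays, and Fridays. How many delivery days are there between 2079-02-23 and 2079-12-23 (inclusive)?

131

2079-02-23 is a Thursday.
From 2079-02-23 to 2079-12-23 is 304 days inclusive.
304 = 7 × 43 + 3, so there are 43 full weeks plus 3 extra days.
Each full week contributes 3 days from the set (Mon, Thu, Fri): 43 × 3 = 129.
The 3 extra days are Thursday, Friday, Saturday — 2 of them qualify.
Total: 129 + 2 = 131.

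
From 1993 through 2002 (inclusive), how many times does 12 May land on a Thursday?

Day of week of May 12 in each year:
1993: Wed, 1994: Thu ✓, 1995: Fri, 1996: Sun, 1997: Mon, 1998: Tue, 1999: Wed, 2000: Fri, 2001: Sat, 2002: Sun
Thursdays: 1994.

1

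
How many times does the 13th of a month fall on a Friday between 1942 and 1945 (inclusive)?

7

Friday-the-13ths by year:
1942: Feb, Mar, Nov
1943: Aug
1944: Oct
1945: Apr, Jul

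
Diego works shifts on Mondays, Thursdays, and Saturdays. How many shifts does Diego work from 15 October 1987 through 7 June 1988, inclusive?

102

15 October 1987 is a Thursday.
That's 237 days from start to end, counting both.
237 = 7 × 33 + 6, so there are 33 full weeks plus 6 extra days.
Each full week contributes 3 days from the set (Mon, Thu, Sat): 33 × 3 = 99.
The 6 extra days are Thursday, Friday, Saturday, Sunday, Monday, Tuesday — 3 of them qualify.
Total: 99 + 3 = 102.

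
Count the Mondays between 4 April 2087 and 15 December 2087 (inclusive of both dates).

37 Mondays

4 April 2087 is a Friday.
The range spans 256 days (inclusive of both endpoints).
256 = 7 × 36 + 4, so there are 36 full weeks plus 4 extra days.
Each full week contributes one Monday: 36 so far.
The 4 extra days are Friday, Saturday, Sunday, Monday — 1 of them qualifies.
Total: 36 + 1 = 37.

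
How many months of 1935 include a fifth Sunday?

A month has five Sundays exactly when Sunday falls within its first (length − 28) days.
Jan: 31 days, starts Tue → 5 of Tue, Wed, Thu
Feb: 28 days, starts Fri → 5 of (none)
Mar: 31 days, starts Fri → 5 of Fri, Sat, Sun ✓
Apr: 30 days, starts Mon → 5 of Mon, Tue
May: 31 days, starts Wed → 5 of Wed, Thu, Fri
Jun: 30 days, starts Sat → 5 of Sat, Sun ✓
Jul: 31 days, starts Mon → 5 of Mon, Tue, Wed
Aug: 31 days, starts Thu → 5 of Thu, Fri, Sat
Sep: 30 days, starts Sun → 5 of Sun, Mon ✓
Oct: 31 days, starts Tue → 5 of Tue, Wed, Thu
Nov: 30 days, starts Fri → 5 of Fri, Sat
Dec: 31 days, starts Sun → 5 of Sun, Mon, Tue ✓
Months with five Sundays: Mar, Jun, Sep, Dec.

4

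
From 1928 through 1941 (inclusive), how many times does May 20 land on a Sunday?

2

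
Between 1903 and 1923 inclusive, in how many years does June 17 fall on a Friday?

3

Day of week of June 17 in each year:
1903: Wed, 1904: Fri ✓, 1905: Sat, 1906: Sun, 1907: Mon, 1908: Wed, 1909: Thu, 1910: Fri ✓, 1911: Sat, 1912: Mon, 1913: Tue, 1914: Wed, 1915: Thu, 1916: Sat, 1917: Sun, 1918: Mon, 1919: Tue, 1920: Thu, 1921: Fri ✓, 1922: Sat, 1923: Sun
Fridays: 1904, 1910, 1921.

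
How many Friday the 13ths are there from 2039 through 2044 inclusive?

11

Friday-the-13ths by year:
2039: May
2040: Jan, Apr, Jul
2041: Sep, Dec
2042: Jun
2043: Feb, Mar, Nov
2044: May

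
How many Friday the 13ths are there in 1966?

1

The 13th falls on a Friday when the month's 13th has weekday Fri.
Jan 13 is Thu; Feb 13 is Sun; Mar 13 is Sun; Apr 13 is Wed; May 13 is Fri ✓; Jun 13 is Mon; Jul 13 is Wed; Aug 13 is Sat; Sep 13 is Tue; Oct 13 is Thu; Nov 13 is Sun; Dec 13 is Tue.
Friday the 13ths: May.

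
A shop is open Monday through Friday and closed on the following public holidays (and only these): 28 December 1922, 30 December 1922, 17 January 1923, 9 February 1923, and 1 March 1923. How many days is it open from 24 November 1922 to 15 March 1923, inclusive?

76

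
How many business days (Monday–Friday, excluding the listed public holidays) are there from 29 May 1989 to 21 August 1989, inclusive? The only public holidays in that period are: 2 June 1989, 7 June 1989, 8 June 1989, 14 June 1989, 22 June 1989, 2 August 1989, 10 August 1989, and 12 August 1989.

29 May 1989 is a Monday.
The range spans 85 days (inclusive of both endpoints).
85 = 7 × 12 + 1, so there are 12 full weeks plus 1 extra day.
Each full week contributes 5 weekdays (Mon–Fri): 12 × 5 = 60.
The 1 extra day is Mon — 1 of them qualifies.
Total: 60 + 1 = 61.
Holidays: 2 June 1989 (Fri); 7 June 1989 (Wed); 8 June 1989 (Thu); 14 June 1989 (Wed); 22 June 1989 (Thu); 2 August 1989 (Wed); 10 August 1989 (Thu); 12 August 1989 (Sat).
7 of the 8 holidays fall on weekdays; the rest are weekends and were already excluded.
Business days: 61 − 7 = 54.

54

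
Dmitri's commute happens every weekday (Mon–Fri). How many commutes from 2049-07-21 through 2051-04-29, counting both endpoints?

463

2049-07-21 is a Wednesday.
From 2049-07-21 to 2051-04-29 is 648 days inclusive.
648 = 7 × 92 + 4, so there are 92 full weeks plus 4 extra days.
Each full week contributes 5 weekdays (Mon–Fri): 92 × 5 = 460.
The 4 extra days are Wednesday, Thursday, Friday, Saturday — 3 of them qualify.
Total: 460 + 3 = 463.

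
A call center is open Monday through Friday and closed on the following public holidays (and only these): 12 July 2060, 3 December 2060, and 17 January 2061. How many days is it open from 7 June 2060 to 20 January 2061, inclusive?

7 June 2060 is a Monday.
From 7 June 2060 to 20 January 2061 is 228 days inclusive.
228 = 7 × 32 + 4, so there are 32 full weeks plus 4 extra days.
Each full week contributes 5 weekdays (Mon–Fri): 32 × 5 = 160.
The 4 extra days are Mon, Tue, Wed, Thu — 4 of them qualify.
Total: 160 + 4 = 164.
Holidays: 12 July 2060 (Mon); 3 December 2060 (Fri); 17 January 2061 (Mon).
All 3 holidays fall on weekdays, so subtract 3.
Business days: 164 − 3 = 161.

161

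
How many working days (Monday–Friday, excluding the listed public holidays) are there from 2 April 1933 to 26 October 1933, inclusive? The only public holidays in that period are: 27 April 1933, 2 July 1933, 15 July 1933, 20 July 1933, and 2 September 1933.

2 April 1933 is a Sunday.
The range spans 208 days (inclusive of both endpoints).
208 = 7 × 29 + 5, so there are 29 full weeks plus 5 extra days.
Each full week contributes 5 weekdays (Mon–Fri): 29 × 5 = 145.
The 5 extra days are Sun, Mon, Tue, Wed, Thu — 4 of them qualify.
Total: 145 + 4 = 149.
Holidays: 27 April 1933 (Thu); 2 July 1933 (Sun); 15 July 1933 (Sat); 20 July 1933 (Thu); 2 September 1933 (Sat).
2 of the 5 holidays fall on weekdays; the rest are weekends and were already excluded.
Business days: 149 − 2 = 147.

147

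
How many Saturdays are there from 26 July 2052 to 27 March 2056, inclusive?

26 July 2052 is a Friday.
That's 1341 days from start to end, counting both.
1341 = 7 × 191 + 4, so there are 191 full weeks plus 4 extra days.
Each full week contributes one Saturday: 191 so far.
The 4 extra days are Friday, Saturday, Sunday, Monday — 1 of them qualifies.
Total: 191 + 1 = 192.

192 Saturdays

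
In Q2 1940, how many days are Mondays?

1 April 1940 is a Monday.
That's 91 days from start to end, counting both.
91 = 7 × 13, so the span is exactly 13 full weeks.
Each full week contributes one Monday: 13 so far.

13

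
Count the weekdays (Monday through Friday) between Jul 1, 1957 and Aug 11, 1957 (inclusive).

30

Jul 1, 1957 is a Monday.
From Jul 1, 1957 to Aug 11, 1957 is 42 days inclusive.
42 = 7 × 6, so the span is exactly 6 full weeks.
Each full week contributes 5 weekdays (Mon–Fri): 6 × 5 = 30.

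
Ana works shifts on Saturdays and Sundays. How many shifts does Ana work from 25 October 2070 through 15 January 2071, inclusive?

25 October 2070 is a Saturday.
From 25 October 2070 to 15 January 2071 is 83 days inclusive.
83 = 7 × 11 + 6, so there are 11 full weeks plus 6 extra days.
Each full week contributes 2 days from the set (Sat, Sun): 11 × 2 = 22.
The 6 extra days are Sat, Sun, Mon, Tue, Wed, Thu — 2 of them qualify.
Total: 22 + 2 = 24.

24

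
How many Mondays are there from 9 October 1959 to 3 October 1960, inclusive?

9 October 1959 is a Friday.
That's 361 days from start to end, counting both.
361 = 7 × 51 + 4, so there are 51 full weeks plus 4 extra days.
Each full week contributes one Monday: 51 so far.
The 4 extra days are Friday, Saturday, Sunday, Monday — 1 of them qualifies.
Total: 51 + 1 = 52.

52 Mondays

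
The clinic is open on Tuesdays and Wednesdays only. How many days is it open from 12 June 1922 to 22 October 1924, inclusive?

12 June 1922 is a Monday.
The range spans 864 days (inclusive of both endpoints).
864 = 7 × 123 + 3, so there are 123 full weeks plus 3 extra days.
Each full week contributes 2 days from the set (Tue, Wed): 123 × 2 = 246.
The 3 extra days are Monday, Tuesday, Wednesday — 2 of them qualify.
Total: 246 + 2 = 248.

248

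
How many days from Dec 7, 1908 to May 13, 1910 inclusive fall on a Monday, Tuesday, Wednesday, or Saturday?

299

Dec 7, 1908 is a Monday.
The range spans 523 days (inclusive of both endpoints).
523 = 7 × 74 + 5, so there are 74 full weeks plus 5 extra days.
Each full week contributes 4 days from the set (Mon, Tue, Wed, Sat): 74 × 4 = 296.
The 5 extra days are Monday, Tuesday, Wednesday, Thursday, Friday — 3 of them qualify.
Total: 296 + 3 = 299.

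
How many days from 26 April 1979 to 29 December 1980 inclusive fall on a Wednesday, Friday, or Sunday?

26 April 1979 is a Thursday.
The range spans 614 days (inclusive of both endpoints).
614 = 7 × 87 + 5, so there are 87 full weeks plus 5 extra days.
Each full week contributes 3 days from the set (Wed, Fri, Sun): 87 × 3 = 261.
The 5 extra days are Thursday, Friday, Saturday, Sunday, Monday — 2 of them qualify.
Total: 261 + 2 = 263.

263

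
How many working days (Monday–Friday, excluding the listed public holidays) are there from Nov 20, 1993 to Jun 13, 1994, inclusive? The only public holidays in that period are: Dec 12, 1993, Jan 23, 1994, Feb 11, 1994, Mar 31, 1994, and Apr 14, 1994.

143

Nov 20, 1993 is a Saturday.
The range spans 206 days (inclusive of both endpoints).
206 = 7 × 29 + 3, so there are 29 full weeks plus 3 extra days.
Each full week contributes 5 weekdays (Mon–Fri): 29 × 5 = 145.
The 3 extra days are Saturday, Sunday, Monday — 1 of them qualifies.
Total: 145 + 1 = 146.
Holidays: Dec 12, 1993 (Sun); Jan 23, 1994 (Sun); Feb 11, 1994 (Fri); Mar 31, 1994 (Thu); Apr 14, 1994 (Thu).
3 of the 5 holidays fall on weekdays; the rest are weekends and were already excluded.
Business days: 146 − 3 = 143.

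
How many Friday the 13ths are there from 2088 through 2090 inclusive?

Friday-the-13ths by year:
2088: Feb, Aug
2089: May
2090: Jan, Oct

5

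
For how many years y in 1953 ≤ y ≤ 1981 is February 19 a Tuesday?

Day of week of February 19 in each year:
1953: Thu, 1954: Fri, 1955: Sat, 1956: Sun, 1957: Tue ✓, 1958: Wed, 1959: Thu, 1960: Fri, 1961: Sun, 1962: Mon, 1963: Tue ✓, 1964: Wed, 1965: Fri, 1966: Sat, 1967: Sun, 1968: Mon, 1969: Wed, 1970: Thu, 1971: Fri, 1972: Sat, 1973: Mon, 1974: Tue ✓, 1975: Wed, 1976: Thu, 1977: Sat, 1978: Sun, 1979: Mon, 1980: Tue ✓, 1981: Thu
Tuesdays: 1957, 1963, 1974, 1980.

4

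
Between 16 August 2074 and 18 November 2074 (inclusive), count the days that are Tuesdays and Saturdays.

27

16 August 2074 is a Thursday.
From 16 August 2074 to 18 November 2074 is 95 days inclusive.
95 = 7 × 13 + 4, so there are 13 full weeks plus 4 extra days.
Each full week contributes 2 days from the set (Tue, Sat): 13 × 2 = 26.
The 4 extra days are Thu, Fri, Sat, Sun — 1 of them qualifies.
Total: 26 + 1 = 27.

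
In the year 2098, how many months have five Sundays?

A month has five Sundays exactly when Sunday falls within its first (length − 28) days.
Jan: 31 days, starts Wed → 5 of Wed, Thu, Fri
Feb: 28 days, starts Sat → 5 of (none)
Mar: 31 days, starts Sat → 5 of Sat, Sun, Mon ✓
Apr: 30 days, starts Tue → 5 of Tue, Wed
May: 31 days, starts Thu → 5 of Thu, Fri, Sat
Jun: 30 days, starts Sun → 5 of Sun, Mon ✓
Jul: 31 days, starts Tue → 5 of Tue, Wed, Thu
Aug: 31 days, starts Fri → 5 of Fri, Sat, Sun ✓
Sep: 30 days, starts Mon → 5 of Mon, Tue
Oct: 31 days, starts Wed → 5 of Wed, Thu, Fri
Nov: 30 days, starts Sat → 5 of Sat, Sun ✓
Dec: 31 days, starts Mon → 5 of Mon, Tue, Wed
Months with five Sundays: Mar, Jun, Aug, Nov.

4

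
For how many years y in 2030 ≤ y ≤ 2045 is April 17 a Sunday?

Day of week of April 17 in each year:
2030: Wed, 2031: Thu, 2032: Sat, 2033: Sun ✓, 2034: Mon, 2035: Tue, 2036: Thu, 2037: Fri, 2038: Sat, 2039: Sun ✓, 2040: Tue, 2041: Wed, 2042: Thu, 2043: Fri, 2044: Sun ✓, 2045: Mon
Sundays: 2033, 2039, 2044.

3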